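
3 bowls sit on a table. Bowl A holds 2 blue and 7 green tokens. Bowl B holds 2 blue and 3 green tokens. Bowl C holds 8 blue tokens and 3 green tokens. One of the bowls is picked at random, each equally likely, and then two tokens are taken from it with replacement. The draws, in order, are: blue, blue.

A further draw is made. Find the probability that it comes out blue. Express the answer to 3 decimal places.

0.623

The likelihood of the observed sequence under each hypothesis: P(data | bowl A) = (2/9)(2/9) = 0.049383; P(data | bowl B) = (2/5)(2/5) = 0.16; P(data | bowl C) = (8/11)(8/11) = 0.52893.
Weighting by the prior gives 1/3 · 0.049383 = 0.016461, 1/3 · 0.16 = 0.053333, 1/3 · 0.52893 = 0.17631; these sum to 0.2461.
The posterior is then P(bowl A | data) = 0.066886, P(bowl B | data) = 0.21671, P(bowl C | data) = 0.7164.
The predictive probability is P(blue next | data) = (2/9)(0.066886) + (2/5)(0.21671) + (8/11)(0.7164) = 0.62257.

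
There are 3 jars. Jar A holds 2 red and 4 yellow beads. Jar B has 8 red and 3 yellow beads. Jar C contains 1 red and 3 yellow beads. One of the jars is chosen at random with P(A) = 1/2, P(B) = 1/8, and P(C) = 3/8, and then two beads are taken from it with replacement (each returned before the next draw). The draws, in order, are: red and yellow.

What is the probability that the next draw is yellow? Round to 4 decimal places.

Under each hypothesis, the probability of the observed sequence is: P(data | jar A) = (2/6)(4/6) = 0.22222; P(data | jar B) = (8/11)(3/11) = 0.19835; P(data | jar C) = (1/4)(3/4) = 0.1875.
Weighting by the prior gives 1/2 · 0.22222 = 0.11111, 1/8 · 0.19835 = 0.024793, 3/8 · 0.1875 = 0.070312; these sum to 0.20622.
Normalising, the posterior is P(jar A | data) = 0.53881, P(jar B | data) = 0.12023, P(jar C | data) = 0.34096.
Averaging over the posterior, P(yellow next | data) = (2/3)(0.53881) + (3/11)(0.12023) + (3/4)(0.34096) = 0.64772.

0.6477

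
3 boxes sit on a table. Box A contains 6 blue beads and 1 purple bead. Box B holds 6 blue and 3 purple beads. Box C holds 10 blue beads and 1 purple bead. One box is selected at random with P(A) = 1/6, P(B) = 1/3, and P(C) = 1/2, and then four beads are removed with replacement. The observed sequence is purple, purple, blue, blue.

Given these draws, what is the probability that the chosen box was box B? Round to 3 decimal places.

0.736

For each hypothesis, P(data | H) works out to: P(data | box A) = (1/7)(1/7)(6/7)(6/7) = 0.014994; P(data | box B) = (3/9)(3/9)(6/9)(6/9) = 0.049383; P(data | box C) = (1/11)(1/11)(10/11)(10/11) = 0.0068301.
Weighting by the prior gives 1/6 · 0.014994 = 0.002499, 1/3 · 0.049383 = 0.016461, 1/2 · 0.0068301 = 0.0034151; with total 0.022375.
Therefore the posterior P(box B | data) = (0.016461) / (0.022375) = 0.73569.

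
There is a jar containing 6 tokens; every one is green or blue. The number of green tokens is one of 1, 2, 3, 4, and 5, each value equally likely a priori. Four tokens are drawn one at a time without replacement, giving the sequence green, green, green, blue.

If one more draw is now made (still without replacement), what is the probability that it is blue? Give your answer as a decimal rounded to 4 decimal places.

Compute the likelihood of the observed sequence for each case: P(data | r = 1) = (1/6)(0/5) = 0; P(data | r = 2) = (2/6)(1/5)(0/4) = 0; P(data | r = 3) = (3/6)(2/5)(1/4)(3/3) = 1/20; P(data | r = 4) = (4/6)(3/5)(2/4)(2/3) = 2/15; P(data | r = 5) = (5/6)(4/5)(3/4)(1/3) = 1/6.
Weighting by the prior gives 1/5 · 0 = 0, 1/5 · 0 = 0, 1/5 · 1/20 = 1/100, 1/5 · 2/15 = 2/75, 1/5 · 1/6 = 1/30; these sum to 7/100.
The posterior is then P(r = 1 | data) = 0, P(r = 2 | data) = 0, P(r = 3 | data) = 1/7, P(r = 4 | data) = 8/21, P(r = 5 | data) = 10/21.
Averaging over the posterior, P(blue next | data) = (1)(1/7) + (1/2)(8/21) + (0)(10/21) = 1/3.

0.3333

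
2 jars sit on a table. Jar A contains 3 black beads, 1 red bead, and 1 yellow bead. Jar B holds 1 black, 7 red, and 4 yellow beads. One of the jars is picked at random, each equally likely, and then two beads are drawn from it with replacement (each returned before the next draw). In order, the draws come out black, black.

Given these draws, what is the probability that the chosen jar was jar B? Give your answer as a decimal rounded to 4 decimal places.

Under each hypothesis, the probability of the observed sequence is: P(data | jar A) = (3/5)(3/5) = 0.36; P(data | jar B) = (1/12)(1/12) = 0.0069444.
Multiplying each by its prior: 1/2 · 0.36 = 0.18, 1/2 · 0.0069444 = 0.0034722; with total 0.18347.
Therefore the posterior P(jar B | data) = (0.0034722) / (0.18347) = 0.018925.

0.0189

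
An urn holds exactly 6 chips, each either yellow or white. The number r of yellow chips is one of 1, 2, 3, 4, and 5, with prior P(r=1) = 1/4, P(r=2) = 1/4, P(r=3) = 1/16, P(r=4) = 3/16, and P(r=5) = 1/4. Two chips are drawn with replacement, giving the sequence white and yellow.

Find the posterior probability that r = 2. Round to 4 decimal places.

0.3048

Under each hypothesis, the probability of the observed sequence is: P(data | r = 1) = (5/6)(1/6) = 5/36; P(data | r = 2) = (4/6)(2/6) = 2/9; P(data | r = 3) = (3/6)(3/6) = 1/4; P(data | r = 4) = (2/6)(4/6) = 2/9; P(data | r = 5) = (1/6)(5/6) = 5/36.
Weighting by the prior gives 1/4 · 5/36 = 5/144, 1/4 · 2/9 = 1/18, 1/16 · 1/4 = 1/64, 3/16 · 2/9 = 1/24, 1/4 · 5/36 = 5/144; summing to 35/192.
Hence P(r = 2 | data) = (1/18) / (35/192) = 32/105.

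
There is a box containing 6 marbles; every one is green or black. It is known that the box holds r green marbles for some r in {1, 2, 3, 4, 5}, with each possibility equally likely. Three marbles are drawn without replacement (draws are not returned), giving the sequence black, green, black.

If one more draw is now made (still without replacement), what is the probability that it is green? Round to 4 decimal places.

Under each hypothesis, the probability of the observed sequence is: P(data | r = 1) = (5/6)(1/5)(4/4) = 1/6; P(data | r = 2) = (4/6)(2/5)(3/4) = 1/5; P(data | r = 3) = (3/6)(3/5)(2/4) = 3/20; P(data | r = 4) = (2/6)(4/5)(1/4) = 1/15; P(data | r = 5) = (1/6)(5/5)(0/4) = 0.
Multiplying each by its prior: 1/5 · 1/6 = 1/30, 1/5 · 1/5 = 1/25, 1/5 · 3/20 = 3/100, 1/5 · 1/15 = 1/75, 1/5 · 0 = 0; summing to 7/60.
Normalising, the posterior is P(r = 1 | data) = 2/7, P(r = 2 | data) = 12/35, P(r = 3 | data) = 9/35, P(r = 4 | data) = 4/35, P(r = 5 | data) = 0.
So P(green next | data) = Σ P(green next | H) P(H | data) = (0)(2/7) + (1/3)(12/35) + (2/3)(9/35) + (1)(4/35) = 2/5.

0.4000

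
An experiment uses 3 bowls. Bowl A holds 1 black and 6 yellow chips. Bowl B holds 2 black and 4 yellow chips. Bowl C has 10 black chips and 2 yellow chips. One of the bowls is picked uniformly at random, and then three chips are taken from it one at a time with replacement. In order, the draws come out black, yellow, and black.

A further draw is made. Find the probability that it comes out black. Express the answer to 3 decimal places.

0.596

Under each hypothesis, the probability of the observed sequence is: P(data | bowl A) = (1/7)(6/7)(1/7) = 0.017493; P(data | bowl B) = (2/6)(4/6)(2/6) = 0.074074; P(data | bowl C) = (10/12)(2/12)(10/12) = 0.11574.
Weighting by the prior gives 1/3 · 0.017493 = 0.0058309, 1/3 · 0.074074 = 0.024691, 1/3 · 0.11574 = 0.03858; summing to 0.069103.
The posterior is then P(bowl A | data) = 0.08438, P(bowl B | data) = 0.35731, P(bowl C | data) = 0.5583.
Averaging over the posterior, P(black next | data) = (1/7)(0.08438) + (1/3)(0.35731) + (5/6)(0.5583) = 0.59641.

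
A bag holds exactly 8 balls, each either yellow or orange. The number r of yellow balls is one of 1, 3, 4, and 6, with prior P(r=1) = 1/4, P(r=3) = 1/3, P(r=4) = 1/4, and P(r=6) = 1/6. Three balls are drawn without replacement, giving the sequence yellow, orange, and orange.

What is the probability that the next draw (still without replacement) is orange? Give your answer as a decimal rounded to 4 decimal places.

Compute the likelihood of the observed sequence for each case: P(data | r = 1) = (1/8)(7/7)(6/6) = 1/8; P(data | r = 3) = (3/8)(5/7)(4/6) = 5/28; P(data | r = 4) = (4/8)(4/7)(3/6) = 1/7; P(data | r = 6) = (6/8)(2/7)(1/6) = 1/28.
Multiplying each by its prior: 1/4 · 1/8 = 1/32, 1/3 · 5/28 = 5/84, 1/4 · 1/7 = 1/28, 1/6 · 1/28 = 1/168; with total 89/672.
The posterior is then P(r = 1 | data) = 21/89, P(r = 3 | data) = 40/89, P(r = 4 | data) = 24/89, P(r = 6 | data) = 4/89.
So P(orange next | data) = Σ P(orange next | H) P(H | data) = (1)(21/89) + (3/5)(40/89) + (2/5)(24/89) + (0)(4/89) = 273/445.

0.6135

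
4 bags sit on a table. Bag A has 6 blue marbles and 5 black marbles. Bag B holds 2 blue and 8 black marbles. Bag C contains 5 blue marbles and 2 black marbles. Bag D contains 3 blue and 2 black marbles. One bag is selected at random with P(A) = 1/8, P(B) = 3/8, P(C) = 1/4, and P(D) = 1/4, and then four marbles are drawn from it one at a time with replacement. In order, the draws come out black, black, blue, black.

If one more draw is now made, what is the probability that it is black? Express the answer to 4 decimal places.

The likelihood of the observed sequence under each hypothesis: P(data | bag A) = (5/11)(5/11)(6/11)(5/11) = 0.051226; P(data | bag B) = (8/10)(8/10)(2/10)(8/10) = 0.1024; P(data | bag C) = (2/7)(2/7)(5/7)(2/7) = 0.01666; P(data | bag D) = (2/5)(2/5)(3/5)(2/5) = 0.0384.
Multiplying each by its prior: 1/8 · 0.051226 = 0.0064033, 3/8 · 0.1024 = 0.0384, 1/4 · 0.01666 = 0.0041649, 1/4 · 0.0384 = 0.0096; with total 0.058568.
Normalising, the posterior is P(bag A | data) = 0.10933, P(bag B | data) = 0.65565, P(bag C | data) = 0.071113, P(bag D | data) = 0.16391.
So P(black next | data) = Σ P(black next | H) P(H | data) = (5/11)(0.10933) + (4/5)(0.65565) + (2/7)(0.071113) + (2/5)(0.16391) = 0.66009.

0.6601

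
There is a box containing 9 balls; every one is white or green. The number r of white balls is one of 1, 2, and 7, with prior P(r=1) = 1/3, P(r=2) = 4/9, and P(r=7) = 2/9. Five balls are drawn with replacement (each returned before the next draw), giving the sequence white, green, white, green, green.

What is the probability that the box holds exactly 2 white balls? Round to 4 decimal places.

The likelihood of the observed sequence under each hypothesis: P(data | r = 1) = (1/9)(8/9)(1/9)(8/9)(8/9) = 0.0086708; P(data | r = 2) = (2/9)(7/9)(2/9)(7/9)(7/9) = 0.023235; P(data | r = 7) = (7/9)(2/9)(7/9)(2/9)(2/9) = 0.0066386.
Multiplying each by its prior: 1/3 · 0.0086708 = 0.0028903, 4/9 · 0.023235 = 0.010327, 2/9 · 0.0066386 = 0.0014752; with total 0.014692.
Hence P(r = 2 | data) = (0.010327) / (0.014692) = 0.70287.

0.7029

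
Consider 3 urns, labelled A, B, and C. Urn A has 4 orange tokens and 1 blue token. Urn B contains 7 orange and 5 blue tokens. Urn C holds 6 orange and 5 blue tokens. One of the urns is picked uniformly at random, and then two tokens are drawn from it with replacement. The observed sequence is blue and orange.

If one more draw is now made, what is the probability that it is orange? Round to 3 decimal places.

Under each hypothesis, the probability of the observed sequence is: P(data | urn A) = (1/5)(4/5) = 0.16; P(data | urn B) = (5/12)(7/12) = 0.24306; P(data | urn C) = (5/11)(6/11) = 0.24793.
The prior-weighted likelihoods are 1/3 · 0.16 = 0.053333, 1/3 · 0.24306 = 0.081019, 1/3 · 0.24793 = 0.082645; with total 0.217.
Dividing through by the total gives posterior P(urn A | data) = 0.24578, P(urn B | data) = 0.37336, P(urn C | data) = 0.38086.
Averaging over the posterior, P(orange next | data) = (4/5)(0.24578) + (7/12)(0.37336) + (6/11)(0.38086) = 0.62216.

0.622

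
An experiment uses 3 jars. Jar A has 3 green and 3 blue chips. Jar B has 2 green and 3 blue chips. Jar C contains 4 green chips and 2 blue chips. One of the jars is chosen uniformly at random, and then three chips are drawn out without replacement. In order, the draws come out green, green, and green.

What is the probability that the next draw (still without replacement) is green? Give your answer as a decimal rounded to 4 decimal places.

Compute the likelihood of the observed sequence for each case: P(data | jar A) = (3/6)(2/5)(1/4) = 1/20; P(data | jar B) = (2/5)(1/4)(0/3) = 0; P(data | jar C) = (4/6)(3/5)(2/4) = 1/5.
The prior-weighted likelihoods are 1/3 · 1/20 = 1/60, 1/3 · 0 = 0, 1/3 · 1/5 = 1/15; with total 1/12.
Dividing through by the total gives posterior P(jar A | data) = 1/5, P(jar B | data) = 0, P(jar C | data) = 4/5.
The predictive probability is P(green next | data) = (0)(1/5) + (1/3)(4/5) = 4/15.

0.2667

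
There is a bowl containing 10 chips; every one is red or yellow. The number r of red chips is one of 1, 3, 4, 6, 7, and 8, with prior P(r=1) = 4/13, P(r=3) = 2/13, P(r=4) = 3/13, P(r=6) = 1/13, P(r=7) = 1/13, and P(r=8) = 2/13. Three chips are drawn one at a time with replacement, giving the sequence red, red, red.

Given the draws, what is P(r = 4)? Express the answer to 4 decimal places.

0.1047

Under each hypothesis, the probability of the observed sequence is: P(data | r = 1) = (1/10)(1/10)(1/10) = 0.001; P(data | r = 3) = (3/10)(3/10)(3/10) = 0.027; P(data | r = 4) = (4/10)(4/10)(4/10) = 0.064; P(data | r = 6) = (6/10)(6/10)(6/10) = 0.216; P(data | r = 7) = (7/10)(7/10)(7/10) = 0.343; P(data | r = 8) = (8/10)(8/10)(8/10) = 0.512.
The prior-weighted likelihoods are 4/13 · 0.001 = 0.00030769, 2/13 · 0.027 = 0.0041538, 3/13 · 0.064 = 0.014769, 1/13 · 0.216 = 0.016615, 1/13 · 0.343 = 0.026385, 2/13 · 0.512 = 0.078769; summing to 0.141.
Therefore the posterior P(r = 4 | data) = (0.014769) / (0.141) = 0.10475.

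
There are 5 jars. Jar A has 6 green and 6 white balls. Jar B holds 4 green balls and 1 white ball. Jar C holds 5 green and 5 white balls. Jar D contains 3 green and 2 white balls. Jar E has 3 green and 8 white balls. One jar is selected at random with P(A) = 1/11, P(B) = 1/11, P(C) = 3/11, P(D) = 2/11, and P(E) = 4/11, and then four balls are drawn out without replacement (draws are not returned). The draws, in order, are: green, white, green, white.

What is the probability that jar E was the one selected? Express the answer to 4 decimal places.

0.2483

Compute the likelihood of the observed sequence for each case: P(data | jar A) = (6/12)(6/11)(5/10)(5/9) = 0.075758; P(data | jar B) = (4/5)(1/4)(3/3)(0/2) = 0; P(data | jar C) = (5/10)(5/9)(4/8)(4/7) = 0.079365; P(data | jar D) = (3/5)(2/4)(2/3)(1/2) = 0.1; P(data | jar E) = (3/11)(8/10)(2/9)(7/8) = 0.042424.
Multiplying each by its prior: 1/11 · 0.075758 = 0.0068871, 1/11 · 0 = 0, 3/11 · 0.079365 = 0.021645, 2/11 · 0.1 = 0.018182, 4/11 · 0.042424 = 0.015427; summing to 0.062141.
By Bayes' rule, P(jar E | data) = (0.015427) / (0.062141) = 0.24826.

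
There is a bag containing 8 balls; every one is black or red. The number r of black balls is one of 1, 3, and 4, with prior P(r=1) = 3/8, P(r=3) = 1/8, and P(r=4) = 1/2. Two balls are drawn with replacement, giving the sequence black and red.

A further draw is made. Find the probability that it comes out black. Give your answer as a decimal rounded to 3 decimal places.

The likelihood of the observed sequence under each hypothesis: P(data | r = 1) = (1/8)(7/8) = 7/64; P(data | r = 3) = (3/8)(5/8) = 15/64; P(data | r = 4) = (4/8)(4/8) = 1/4.
The prior-weighted likelihoods are 3/8 · 7/64 = 21/512, 1/8 · 15/64 = 15/512, 1/2 · 1/4 = 1/8; these sum to 25/128.
The posterior is then P(r = 1 | data) = 21/100, P(r = 3 | data) = 3/20, P(r = 4 | data) = 16/25.
The predictive probability is P(black next | data) = (1/8)(21/100) + (3/8)(3/20) + (1/2)(16/25) = 161/400.

0.403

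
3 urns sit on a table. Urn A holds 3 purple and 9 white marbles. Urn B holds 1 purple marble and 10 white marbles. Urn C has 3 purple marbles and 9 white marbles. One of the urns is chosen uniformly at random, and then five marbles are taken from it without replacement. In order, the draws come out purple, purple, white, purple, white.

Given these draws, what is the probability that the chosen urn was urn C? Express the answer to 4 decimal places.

0.5000

Compute the likelihood of the observed sequence for each case: P(data | urn A) = (3/12)(2/11)(9/10)(1/9)(8/8) = 1/220; P(data | urn B) = (1/11)(0/10) = 0; P(data | urn C) = (3/12)(2/11)(9/10)(1/9)(8/8) = 1/220.
Multiplying each by its prior: 1/3 · 1/220 = 1/660, 1/3 · 0 = 0, 1/3 · 1/220 = 1/660; with total 1/330.
Hence P(urn C | data) = (1/660) / (1/330) = 1/2.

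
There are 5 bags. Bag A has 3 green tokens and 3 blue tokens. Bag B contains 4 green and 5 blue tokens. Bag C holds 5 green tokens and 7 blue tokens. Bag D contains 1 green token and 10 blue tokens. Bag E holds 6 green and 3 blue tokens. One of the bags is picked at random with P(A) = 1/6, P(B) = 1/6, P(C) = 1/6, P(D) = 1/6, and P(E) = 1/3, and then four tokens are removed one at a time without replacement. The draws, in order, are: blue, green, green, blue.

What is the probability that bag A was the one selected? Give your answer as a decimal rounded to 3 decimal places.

Under each hypothesis, the probability of the observed sequence is: P(data | bag A) = (3/6)(3/5)(2/4)(2/3) = 0.1; P(data | bag B) = (5/9)(4/8)(3/7)(4/6) = 0.079365; P(data | bag C) = (7/12)(5/11)(4/10)(6/9) = 0.070707; P(data | bag D) = (10/11)(1/10)(0/9) = 0; P(data | bag E) = (3/9)(6/8)(5/7)(2/6) = 0.059524.
Weighting by the prior gives 1/6 · 0.1 = 0.016667, 1/6 · 0.079365 = 0.013228, 1/6 · 0.070707 = 0.011785, 1/6 · 0 = 0, 1/3 · 0.059524 = 0.019841; with total 0.06152.
Hence P(bag A | data) = (0.016667) / (0.06152) = 0.27091.

0.271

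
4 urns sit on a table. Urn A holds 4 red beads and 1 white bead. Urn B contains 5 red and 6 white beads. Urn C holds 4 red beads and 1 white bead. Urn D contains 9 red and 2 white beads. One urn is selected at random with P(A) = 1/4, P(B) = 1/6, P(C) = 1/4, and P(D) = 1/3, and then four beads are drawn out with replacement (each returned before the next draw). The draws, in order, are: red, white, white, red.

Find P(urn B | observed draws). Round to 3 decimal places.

Under each hypothesis, the probability of the observed sequence is: P(data | urn A) = (4/5)(1/5)(1/5)(4/5) = 0.0256; P(data | urn B) = (5/11)(6/11)(6/11)(5/11) = 0.061471; P(data | urn C) = (4/5)(1/5)(1/5)(4/5) = 0.0256; P(data | urn D) = (9/11)(2/11)(2/11)(9/11) = 0.02213.
Weighting by the prior gives 1/4 · 0.0256 = 0.0064, 1/6 · 0.061471 = 0.010245, 1/4 · 0.0256 = 0.0064, 1/3 · 0.02213 = 0.0073765; with total 0.030422.
So P(urn B | data) = (0.010245) / (0.030422) = 0.33677.

0.337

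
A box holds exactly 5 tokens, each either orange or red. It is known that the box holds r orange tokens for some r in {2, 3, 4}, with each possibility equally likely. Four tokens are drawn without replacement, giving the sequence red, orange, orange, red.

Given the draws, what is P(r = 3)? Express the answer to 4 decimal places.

0.5000

The likelihood of the observed sequence under each hypothesis: P(data | r = 2) = (3/5)(2/4)(1/3)(2/2) = 1/10; P(data | r = 3) = (2/5)(3/4)(2/3)(1/2) = 1/10; P(data | r = 4) = (1/5)(4/4)(3/3)(0/2) = 0.
The prior-weighted likelihoods are 1/3 · 1/10 = 1/30, 1/3 · 1/10 = 1/30, 1/3 · 0 = 0; summing to 1/15.
Therefore the posterior P(r = 3 | data) = (1/30) / (1/15) = 1/2.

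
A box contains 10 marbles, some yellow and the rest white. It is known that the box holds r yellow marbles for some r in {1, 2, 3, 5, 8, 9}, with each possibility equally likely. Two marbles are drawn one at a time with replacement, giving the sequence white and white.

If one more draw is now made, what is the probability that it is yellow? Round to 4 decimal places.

For each hypothesis, P(data | H) works out to: P(data | r = 1) = (9/10)(9/10) = 81/100; P(data | r = 2) = (8/10)(8/10) = 16/25; P(data | r = 3) = (7/10)(7/10) = 49/100; P(data | r = 5) = (5/10)(5/10) = 1/4; P(data | r = 8) = (2/10)(2/10) = 1/25; P(data | r = 9) = (1/10)(1/10) = 1/100.
Multiplying each by its prior: 1/6 · 81/100 = 27/200, 1/6 · 16/25 = 8/75, 1/6 · 49/100 = 49/600, 1/6 · 1/4 = 1/24, 1/6 · 1/25 = 1/150, 1/6 · 1/100 = 1/600; with total 28/75.
Normalising, the posterior is P(r = 1 | data) = 0.36161, P(r = 2 | data) = 0.28571, P(r = 3 | data) = 0.21875, P(r = 5 | data) = 0.11161, P(r = 8 | data) = 0.017857, P(r = 9 | data) = 0.0044643.
So P(yellow next | data) = Σ P(yellow next | H) P(H | data) = (1/10)(0.36161) + (1/5)(0.28571) + (3/10)(0.21875) + (1/2)(0.11161) + (4/5)(0.017857) + (9/10)(0.0044643) = 0.23304.

0.2330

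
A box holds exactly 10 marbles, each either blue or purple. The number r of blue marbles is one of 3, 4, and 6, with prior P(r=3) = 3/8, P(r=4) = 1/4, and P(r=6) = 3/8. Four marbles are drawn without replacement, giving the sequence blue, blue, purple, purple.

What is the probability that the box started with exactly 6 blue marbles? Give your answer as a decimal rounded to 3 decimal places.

Compute the likelihood of the observed sequence for each case: P(data | r = 3) = (3/10)(2/9)(7/8)(6/7) = 0.05; P(data | r = 4) = (4/10)(3/9)(6/8)(5/7) = 0.071429; P(data | r = 6) = (6/10)(5/9)(4/8)(3/7) = 0.071429.
Multiplying each by its prior: 3/8 · 0.05 = 0.01875, 1/4 · 0.071429 = 0.017857, 3/8 · 0.071429 = 0.026786; summing to 0.063393.
Therefore the posterior P(r = 6 | data) = (0.026786) / (0.063393) = 0.42254.

0.423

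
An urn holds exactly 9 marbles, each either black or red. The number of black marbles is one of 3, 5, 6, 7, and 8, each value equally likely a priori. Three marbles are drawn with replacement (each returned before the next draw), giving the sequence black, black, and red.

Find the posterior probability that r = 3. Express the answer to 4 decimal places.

For each hypothesis, P(data | H) works out to: P(data | r = 3) = (3/9)(3/9)(6/9) = 0.074074; P(data | r = 5) = (5/9)(5/9)(4/9) = 0.13717; P(data | r = 6) = (6/9)(6/9)(3/9) = 0.14815; P(data | r = 7) = (7/9)(7/9)(2/9) = 0.13443; P(data | r = 8) = (8/9)(8/9)(1/9) = 0.087791.
Multiplying each by its prior: 1/5 · 0.074074 = 0.014815, 1/5 · 0.13717 = 0.027435, 1/5 · 0.14815 = 0.02963, 1/5 · 0.13443 = 0.026886, 1/5 · 0.087791 = 0.017558; with total 0.11632.
Hence P(r = 3 | data) = (0.014815) / (0.11632) = 0.12736.

0.1274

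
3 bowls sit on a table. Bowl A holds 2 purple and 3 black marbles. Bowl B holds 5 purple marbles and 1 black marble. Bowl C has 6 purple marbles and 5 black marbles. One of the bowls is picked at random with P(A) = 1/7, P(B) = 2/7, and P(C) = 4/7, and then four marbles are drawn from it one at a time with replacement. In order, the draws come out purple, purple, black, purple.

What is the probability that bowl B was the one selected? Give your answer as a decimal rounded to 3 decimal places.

Compute the likelihood of the observed sequence for each case: P(data | bowl A) = (2/5)(2/5)(3/5)(2/5) = 0.0384; P(data | bowl B) = (5/6)(5/6)(1/6)(5/6) = 0.096451; P(data | bowl C) = (6/11)(6/11)(5/11)(6/11) = 0.073765.
Weighting by the prior gives 1/7 · 0.0384 = 0.0054857, 2/7 · 0.096451 = 0.027557, 4/7 · 0.073765 = 0.042152; summing to 0.075195.
So P(bowl B | data) = (0.027557) / (0.075195) = 0.36648.

0.366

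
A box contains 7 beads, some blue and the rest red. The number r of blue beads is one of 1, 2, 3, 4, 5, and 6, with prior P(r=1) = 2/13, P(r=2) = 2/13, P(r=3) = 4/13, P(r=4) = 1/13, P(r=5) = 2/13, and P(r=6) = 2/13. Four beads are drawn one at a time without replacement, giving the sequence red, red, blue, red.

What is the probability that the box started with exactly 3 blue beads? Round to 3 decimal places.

For each hypothesis, P(data | H) works out to: P(data | r = 1) = (6/7)(5/6)(1/5)(4/4) = 1/7; P(data | r = 2) = (5/7)(4/6)(2/5)(3/4) = 1/7; P(data | r = 3) = (4/7)(3/6)(3/5)(2/4) = 3/35; P(data | r = 4) = (3/7)(2/6)(4/5)(1/4) = 1/35; P(data | r = 5) = (2/7)(1/6)(5/5)(0/4) = 0; P(data | r = 6) = (1/7)(0/6) = 0.
Weighting by the prior gives 2/13 · 1/7 = 2/91, 2/13 · 1/7 = 2/91, 4/13 · 3/35 = 12/455, 1/13 · 1/35 = 1/455, 2/13 · 0 = 0, 2/13 · 0 = 0; these sum to 33/455.
By Bayes' rule, P(r = 3 | data) = (12/455) / (33/455) = 4/11.

0.364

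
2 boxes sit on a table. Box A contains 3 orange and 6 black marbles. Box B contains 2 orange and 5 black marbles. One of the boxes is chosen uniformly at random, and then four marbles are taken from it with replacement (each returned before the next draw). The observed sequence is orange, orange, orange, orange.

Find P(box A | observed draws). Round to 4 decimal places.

Under each hypothesis, the probability of the observed sequence is: P(data | box A) = (3/9)(3/9)(3/9)(3/9) = 0.012346; P(data | box B) = (2/7)(2/7)(2/7)(2/7) = 0.0066639.
The prior-weighted likelihoods are 1/2 · 0.012346 = 0.0061728, 1/2 · 0.0066639 = 0.0033319; these sum to 0.0095048.
Therefore the posterior P(box A | data) = (0.0061728) / (0.0095048) = 0.64945.

0.6494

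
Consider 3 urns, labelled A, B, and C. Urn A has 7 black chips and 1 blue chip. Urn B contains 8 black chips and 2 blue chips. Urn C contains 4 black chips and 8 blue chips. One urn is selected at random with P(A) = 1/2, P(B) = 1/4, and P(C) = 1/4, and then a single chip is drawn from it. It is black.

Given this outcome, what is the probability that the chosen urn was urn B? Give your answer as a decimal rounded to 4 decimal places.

For each hypothesis, P(data | H) works out to: P(data | urn A) = (7/8) = 7/8; P(data | urn B) = (8/10) = 4/5; P(data | urn C) = (4/12) = 1/3.
Weighting by the prior gives 1/2 · 7/8 = 7/16, 1/4 · 4/5 = 1/5, 1/4 · 1/3 = 1/12; with total 173/240.
Hence P(urn B | data) = (1/5) / (173/240) = 48/173.

0.2775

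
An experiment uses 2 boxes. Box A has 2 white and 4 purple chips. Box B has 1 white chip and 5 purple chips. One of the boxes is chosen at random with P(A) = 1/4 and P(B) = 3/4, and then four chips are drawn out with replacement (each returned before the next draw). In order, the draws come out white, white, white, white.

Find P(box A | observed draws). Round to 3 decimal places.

0.842

The likelihood of the observed sequence under each hypothesis: P(data | box A) = (2/6)(2/6)(2/6)(2/6) = 0.012346; P(data | box B) = (1/6)(1/6)(1/6)(1/6) = 0.0007716.
The prior-weighted likelihoods are 1/4 · 0.012346 = 0.0030864, 3/4 · 0.0007716 = 0.0005787; these sum to 0.0036651.
By Bayes' rule, P(box A | data) = (0.0030864) / (0.0036651) = 0.84211.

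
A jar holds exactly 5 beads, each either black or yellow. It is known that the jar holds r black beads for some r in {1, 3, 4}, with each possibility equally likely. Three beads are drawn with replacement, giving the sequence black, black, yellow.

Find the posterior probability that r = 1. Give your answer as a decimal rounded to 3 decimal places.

Under each hypothesis, the probability of the observed sequence is: P(data | r = 1) = (1/5)(1/5)(4/5) = 4/125; P(data | r = 3) = (3/5)(3/5)(2/5) = 18/125; P(data | r = 4) = (4/5)(4/5)(1/5) = 16/125.
Weighting by the prior gives 1/3 · 4/125 = 4/375, 1/3 · 18/125 = 6/125, 1/3 · 16/125 = 16/375; these sum to 38/375.
Therefore the posterior P(r = 1 | data) = (4/375) / (38/375) = 2/19.

0.105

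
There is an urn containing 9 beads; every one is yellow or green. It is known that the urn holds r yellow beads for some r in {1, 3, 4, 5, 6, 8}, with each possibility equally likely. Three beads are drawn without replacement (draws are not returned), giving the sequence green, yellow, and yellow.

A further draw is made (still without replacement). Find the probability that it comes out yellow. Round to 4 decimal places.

0.5652

Compute the likelihood of the observed sequence for each case: P(data | r = 1) = (8/9)(1/8)(0/7) = 0; P(data | r = 3) = (6/9)(3/8)(2/7) = 1/14; P(data | r = 4) = (5/9)(4/8)(3/7) = 5/42; P(data | r = 5) = (4/9)(5/8)(4/7) = 10/63; P(data | r = 6) = (3/9)(6/8)(5/7) = 5/28; P(data | r = 8) = (1/9)(8/8)(7/7) = 1/9.
The prior-weighted likelihoods are 1/6 · 0 = 0, 1/6 · 1/14 = 1/84, 1/6 · 5/42 = 5/252, 1/6 · 10/63 = 5/189, 1/6 · 5/28 = 5/168, 1/6 · 1/9 = 1/54; these sum to 23/216.
The posterior is then P(r = 1 | data) = 0, P(r = 3 | data) = 18/161, P(r = 4 | data) = 30/161, P(r = 5 | data) = 40/161, P(r = 6 | data) = 45/161, P(r = 8 | data) = 4/23.
The predictive probability is P(yellow next | data) = (1/6)(18/161) + (1/3)(30/161) + (1/2)(40/161) + (2/3)(45/161) + (1)(4/23) = 13/23.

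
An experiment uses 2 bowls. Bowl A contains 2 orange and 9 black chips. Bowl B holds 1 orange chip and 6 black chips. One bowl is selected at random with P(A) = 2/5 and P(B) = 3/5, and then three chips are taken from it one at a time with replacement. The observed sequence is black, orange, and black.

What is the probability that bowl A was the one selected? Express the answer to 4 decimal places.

Under each hypothesis, the probability of the observed sequence is: P(data | bowl A) = (9/11)(2/11)(9/11) = 0.12171; P(data | bowl B) = (6/7)(1/7)(6/7) = 0.10496.
The prior-weighted likelihoods are 2/5 · 0.12171 = 0.048685, 3/5 · 0.10496 = 0.062974; with total 0.11166.
By Bayes' rule, P(bowl A | data) = (0.048685) / (0.11166) = 0.43602.

0.4360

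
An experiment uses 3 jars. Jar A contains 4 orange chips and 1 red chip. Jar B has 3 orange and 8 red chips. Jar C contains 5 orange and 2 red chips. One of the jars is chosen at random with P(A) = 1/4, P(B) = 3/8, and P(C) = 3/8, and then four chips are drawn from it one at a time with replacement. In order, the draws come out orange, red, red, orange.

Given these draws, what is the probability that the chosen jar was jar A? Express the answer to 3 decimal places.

Compute the likelihood of the observed sequence for each case: P(data | jar A) = (4/5)(1/5)(1/5)(4/5) = 0.0256; P(data | jar B) = (3/11)(8/11)(8/11)(3/11) = 0.039342; P(data | jar C) = (5/7)(2/7)(2/7)(5/7) = 0.041649.
Weighting by the prior gives 1/4 · 0.0256 = 0.0064, 3/8 · 0.039342 = 0.014753, 3/8 · 0.041649 = 0.015618; these sum to 0.036772.
Therefore the posterior P(jar A | data) = (0.0064) / (0.036772) = 0.17405.

0.174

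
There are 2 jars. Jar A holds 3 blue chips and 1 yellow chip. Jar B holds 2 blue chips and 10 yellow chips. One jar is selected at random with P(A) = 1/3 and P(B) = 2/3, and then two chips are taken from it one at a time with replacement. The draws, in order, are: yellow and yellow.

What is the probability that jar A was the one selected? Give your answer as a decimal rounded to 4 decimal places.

0.0431

For each hypothesis, P(data | H) works out to: P(data | jar A) = (1/4)(1/4) = 1/16; P(data | jar B) = (10/12)(10/12) = 25/36.
The prior-weighted likelihoods are 1/3 · 1/16 = 1/48, 2/3 · 25/36 = 25/54; summing to 209/432.
Therefore the posterior P(jar A | data) = (1/48) / (209/432) = 9/209.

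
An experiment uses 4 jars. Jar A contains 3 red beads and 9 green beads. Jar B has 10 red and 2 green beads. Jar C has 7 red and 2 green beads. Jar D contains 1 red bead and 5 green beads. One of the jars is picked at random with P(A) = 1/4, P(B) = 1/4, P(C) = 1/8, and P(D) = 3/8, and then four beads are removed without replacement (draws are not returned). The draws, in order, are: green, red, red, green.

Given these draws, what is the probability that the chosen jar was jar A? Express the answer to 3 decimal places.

0.556

Under each hypothesis, the probability of the observed sequence is: P(data | jar A) = (9/12)(3/11)(2/10)(8/9) = 0.036364; P(data | jar B) = (2/12)(10/11)(9/10)(1/9) = 0.015152; P(data | jar C) = (2/9)(7/8)(6/7)(1/6) = 0.027778; P(data | jar D) = (5/6)(1/5)(0/4) = 0.
The prior-weighted likelihoods are 1/4 · 0.036364 = 0.0090909, 1/4 · 0.015152 = 0.0037879, 1/8 · 0.027778 = 0.0034722, 3/8 · 0 = 0; these sum to 0.016351.
Hence P(jar A | data) = (0.0090909) / (0.016351) = 0.55598.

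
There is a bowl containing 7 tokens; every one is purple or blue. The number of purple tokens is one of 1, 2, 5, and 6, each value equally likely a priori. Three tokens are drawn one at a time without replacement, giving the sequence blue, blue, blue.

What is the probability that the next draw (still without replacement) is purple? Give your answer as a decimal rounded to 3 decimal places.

Under each hypothesis, the probability of the observed sequence is: P(data | r = 1) = (6/7)(5/6)(4/5) = 4/7; P(data | r = 2) = (5/7)(4/6)(3/5) = 2/7; P(data | r = 5) = (2/7)(1/6)(0/5) = 0; P(data | r = 6) = (1/7)(0/6) = 0.
Weighting by the prior gives 1/4 · 4/7 = 1/7, 1/4 · 2/7 = 1/14, 1/4 · 0 = 0, 1/4 · 0 = 0; these sum to 3/14.
The posterior is then P(r = 1 | data) = 2/3, P(r = 2 | data) = 1/3, P(r = 5 | data) = 0, P(r = 6 | data) = 0.
Averaging over the posterior, P(purple next | data) = (1/4)(2/3) + (1/2)(1/3) = 1/3.

0.333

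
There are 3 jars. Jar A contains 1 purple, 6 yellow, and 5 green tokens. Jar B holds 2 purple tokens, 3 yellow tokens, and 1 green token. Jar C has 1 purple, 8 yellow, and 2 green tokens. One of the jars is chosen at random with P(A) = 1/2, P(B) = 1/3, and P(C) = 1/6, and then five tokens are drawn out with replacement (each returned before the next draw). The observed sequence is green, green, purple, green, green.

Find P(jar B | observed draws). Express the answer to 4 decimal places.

0.0631

The likelihood of the observed sequence under each hypothesis: P(data | jar A) = (5/12)(5/12)(1/12)(5/12)(5/12) = 0.0025117; P(data | jar B) = (1/6)(1/6)(2/6)(1/6)(1/6) = 0.0002572; P(data | jar C) = (2/11)(2/11)(1/11)(2/11)(2/11) = 9.9347e-05.
Weighting by the prior gives 1/2 · 0.0025117 = 0.0012559, 1/3 · 0.0002572 = 8.5734e-05, 1/6 · 9.9347e-05 = 1.6558e-05; these sum to 0.0013582.
Therefore the posterior P(jar B | data) = (8.5734e-05) / (0.0013582) = 0.063125.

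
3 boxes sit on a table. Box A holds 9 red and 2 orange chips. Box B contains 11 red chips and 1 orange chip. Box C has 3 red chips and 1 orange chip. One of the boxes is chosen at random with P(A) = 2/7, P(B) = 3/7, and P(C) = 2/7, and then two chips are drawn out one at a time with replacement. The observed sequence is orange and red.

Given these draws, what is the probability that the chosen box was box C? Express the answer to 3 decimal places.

For each hypothesis, P(data | H) works out to: P(data | box A) = (2/11)(9/11) = 0.14876; P(data | box B) = (1/12)(11/12) = 0.076389; P(data | box C) = (1/4)(3/4) = 0.1875.
Multiplying each by its prior: 2/7 · 0.14876 = 0.042503, 3/7 · 0.076389 = 0.032738, 2/7 · 0.1875 = 0.053571; these sum to 0.12881.
Therefore the posterior P(box C | data) = (0.053571) / (0.12881) = 0.41589.

0.416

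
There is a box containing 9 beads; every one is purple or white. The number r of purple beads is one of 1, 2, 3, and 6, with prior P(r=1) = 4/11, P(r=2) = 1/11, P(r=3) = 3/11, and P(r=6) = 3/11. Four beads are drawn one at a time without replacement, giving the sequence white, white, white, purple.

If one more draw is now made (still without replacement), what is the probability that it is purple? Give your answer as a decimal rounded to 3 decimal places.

The likelihood of the observed sequence under each hypothesis: P(data | r = 1) = (8/9)(7/8)(6/7)(1/6) = 1/9; P(data | r = 2) = (7/9)(6/8)(5/7)(2/6) = 5/36; P(data | r = 3) = (6/9)(5/8)(4/7)(3/6) = 5/42; P(data | r = 6) = (3/9)(2/8)(1/7)(6/6) = 1/84.
The prior-weighted likelihoods are 4/11 · 1/9 = 4/99, 1/11 · 5/36 = 5/396, 3/11 · 5/42 = 5/154, 3/11 · 1/84 = 1/308; these sum to 41/462.
The posterior is then P(r = 1 | data) = 56/123, P(r = 2 | data) = 35/246, P(r = 3 | data) = 15/41, P(r = 6 | data) = 3/82.
Averaging over the posterior, P(purple next | data) = (0)(56/123) + (1/5)(35/246) + (2/5)(15/41) + (1)(3/82) = 26/123.

0.211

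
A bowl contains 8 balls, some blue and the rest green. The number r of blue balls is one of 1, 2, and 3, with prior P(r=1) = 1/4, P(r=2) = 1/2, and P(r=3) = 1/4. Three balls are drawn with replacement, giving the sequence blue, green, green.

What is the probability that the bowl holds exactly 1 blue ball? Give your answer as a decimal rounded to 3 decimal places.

Under each hypothesis, the probability of the observed sequence is: P(data | r = 1) = (1/8)(7/8)(7/8) = 0.095703; P(data | r = 2) = (2/8)(6/8)(6/8) = 0.14062; P(data | r = 3) = (3/8)(5/8)(5/8) = 0.14648.
Multiplying each by its prior: 1/4 · 0.095703 = 0.023926, 1/2 · 0.14062 = 0.070312, 1/4 · 0.14648 = 0.036621; these sum to 0.13086.
Therefore the posterior P(r = 1 | data) = (0.023926) / (0.13086) = 0.18284.

0.183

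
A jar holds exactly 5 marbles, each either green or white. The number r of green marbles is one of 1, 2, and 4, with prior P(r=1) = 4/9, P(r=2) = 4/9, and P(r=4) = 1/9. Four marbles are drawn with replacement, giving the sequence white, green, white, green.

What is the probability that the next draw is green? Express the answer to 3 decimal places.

0.371

For each hypothesis, P(data | H) works out to: P(data | r = 1) = (4/5)(1/5)(4/5)(1/5) = 0.0256; P(data | r = 2) = (3/5)(2/5)(3/5)(2/5) = 0.0576; P(data | r = 4) = (1/5)(4/5)(1/5)(4/5) = 0.0256.
The prior-weighted likelihoods are 4/9 · 0.0256 = 0.011378, 4/9 · 0.0576 = 0.0256, 1/9 · 0.0256 = 0.0028444; summing to 0.039822.
Normalising, the posterior is P(r = 1 | data) = 0.28571, P(r = 2 | data) = 0.64286, P(r = 4 | data) = 0.071429.
Averaging over the posterior, P(green next | data) = (1/5)(0.28571) + (2/5)(0.64286) + (4/5)(0.071429) = 0.37143.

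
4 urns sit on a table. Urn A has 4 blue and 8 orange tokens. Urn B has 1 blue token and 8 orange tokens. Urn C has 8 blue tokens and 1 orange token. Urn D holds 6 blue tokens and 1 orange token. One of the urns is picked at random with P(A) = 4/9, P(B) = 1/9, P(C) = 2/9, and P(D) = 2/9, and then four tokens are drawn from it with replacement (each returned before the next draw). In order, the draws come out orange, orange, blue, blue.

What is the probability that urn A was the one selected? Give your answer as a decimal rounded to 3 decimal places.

For each hypothesis, P(data | H) works out to: P(data | urn A) = (8/12)(8/12)(4/12)(4/12) = 0.049383; P(data | urn B) = (8/9)(8/9)(1/9)(1/9) = 0.0097546; P(data | urn C) = (1/9)(1/9)(8/9)(8/9) = 0.0097546; P(data | urn D) = (1/7)(1/7)(6/7)(6/7) = 0.014994.
The prior-weighted likelihoods are 4/9 · 0.049383 = 0.021948, 1/9 · 0.0097546 = 0.0010838, 2/9 · 0.0097546 = 0.0021677, 2/9 · 0.014994 = 0.0033319; summing to 0.028531.
By Bayes' rule, P(urn A | data) = (0.021948) / (0.028531) = 0.76925.

0.769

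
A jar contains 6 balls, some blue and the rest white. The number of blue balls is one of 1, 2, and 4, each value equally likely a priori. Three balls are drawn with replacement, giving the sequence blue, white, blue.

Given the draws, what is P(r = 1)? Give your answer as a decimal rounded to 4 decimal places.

Under each hypothesis, the probability of the observed sequence is: P(data | r = 1) = (1/6)(5/6)(1/6) = 5/216; P(data | r = 2) = (2/6)(4/6)(2/6) = 2/27; P(data | r = 4) = (4/6)(2/6)(4/6) = 4/27.
Weighting by the prior gives 1/3 · 5/216 = 5/648, 1/3 · 2/27 = 2/81, 1/3 · 4/27 = 4/81; with total 53/648.
By Bayes' rule, P(r = 1 | data) = (5/648) / (53/648) = 5/53.

0.0943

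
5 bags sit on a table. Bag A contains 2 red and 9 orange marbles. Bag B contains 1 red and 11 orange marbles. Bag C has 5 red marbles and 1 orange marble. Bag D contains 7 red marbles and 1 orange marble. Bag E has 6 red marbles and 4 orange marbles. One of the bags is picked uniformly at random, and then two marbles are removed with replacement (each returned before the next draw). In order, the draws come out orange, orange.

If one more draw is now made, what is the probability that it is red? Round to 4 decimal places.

0.1895

For each hypothesis, P(data | H) works out to: P(data | bag A) = (9/11)(9/11) = 0.66942; P(data | bag B) = (11/12)(11/12) = 0.84028; P(data | bag C) = (1/6)(1/6) = 0.027778; P(data | bag D) = (1/8)(1/8) = 0.015625; P(data | bag E) = (4/10)(4/10) = 0.16.
The prior-weighted likelihoods are 1/5 · 0.66942 = 0.13388, 1/5 · 0.84028 = 0.16806, 1/5 · 0.027778 = 0.0055556, 1/5 · 0.015625 = 0.003125, 1/5 · 0.16 = 0.032; summing to 0.34262.
Dividing through by the total gives posterior P(bag A | data) = 0.39077, P(bag B | data) = 0.4905, P(bag C | data) = 0.016215, P(bag D | data) = 0.0091209, P(bag E | data) = 0.093398.
So P(red next | data) = Σ P(red next | H) P(H | data) = (2/11)(0.39077) + (1/12)(0.4905) + (5/6)(0.016215) + (7/8)(0.0091209) + (3/5)(0.093398) = 0.18946.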